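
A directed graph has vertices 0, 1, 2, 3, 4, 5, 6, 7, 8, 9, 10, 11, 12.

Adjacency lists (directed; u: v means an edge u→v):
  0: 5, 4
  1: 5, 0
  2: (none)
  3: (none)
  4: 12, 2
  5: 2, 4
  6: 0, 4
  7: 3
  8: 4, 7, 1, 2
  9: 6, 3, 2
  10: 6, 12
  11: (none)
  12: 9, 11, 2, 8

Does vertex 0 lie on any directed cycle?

0 is on a cycle iff 0 can reach itself via ≥1 edge.
0 → 4 → 12 → 9 → 6 → 0 — yes.

Yes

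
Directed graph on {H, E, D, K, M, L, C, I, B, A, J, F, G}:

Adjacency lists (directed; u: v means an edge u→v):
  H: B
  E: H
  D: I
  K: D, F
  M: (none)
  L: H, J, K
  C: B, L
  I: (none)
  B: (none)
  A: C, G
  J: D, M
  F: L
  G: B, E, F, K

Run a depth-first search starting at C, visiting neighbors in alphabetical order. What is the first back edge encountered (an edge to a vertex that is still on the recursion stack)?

F→L

DFS from C (visiting neighbors in alphabetical order); mark gray on enter, black on exit:
C gray
  B gray
  B black
  L gray
    H gray
      H→B: B black — skip
    H black
    J gray
      D gray
        I gray
        I black
      D black
      M gray
      M black
    J black
    K gray
      K→D: D black — skip
      F gray
        F→L: L is gray → back edge
First back edge: F → L.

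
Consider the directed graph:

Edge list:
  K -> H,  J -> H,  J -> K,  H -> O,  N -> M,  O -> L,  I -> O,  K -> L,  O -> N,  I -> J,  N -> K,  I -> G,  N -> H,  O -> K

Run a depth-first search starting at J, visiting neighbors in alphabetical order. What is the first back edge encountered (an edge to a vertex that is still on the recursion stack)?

K→H

DFS from J (visiting neighbors in alphabetical order); mark gray on enter, black on exit:
J gray
  H gray
    O gray
      K gray
        K→H: H is gray → back edge
First back edge: K → H.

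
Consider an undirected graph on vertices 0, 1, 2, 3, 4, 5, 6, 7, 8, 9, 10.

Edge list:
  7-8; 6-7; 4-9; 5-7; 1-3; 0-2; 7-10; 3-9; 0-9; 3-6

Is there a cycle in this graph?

DFS, tracking each vertex's parent; an edge to a visited non-parent vertex closes a cycle.
Start from 2:
visit 2 (parent –)
  visit 0 (parent 2)
    0–2: parent, skip
    visit 9 (parent 0)
      9–0: parent, skip
      visit 4 (parent 9)
        4–9: parent, skip
      visit 3 (parent 9)
        visit 6 (parent 3)
          visit 7 (parent 6)
            visit 8 (parent 7)
              8–7: parent, skip
            visit 10 (parent 7)
              10–7: parent, skip
            visit 5 (parent 7)
              5–7: parent, skip
            7–6: parent, skip
          6–3: parent, skip
        3–9: parent, skip
        visit 1 (parent 3)
          1–3: parent, skip
No non-parent visited neighbor found — the graph is a forest.

No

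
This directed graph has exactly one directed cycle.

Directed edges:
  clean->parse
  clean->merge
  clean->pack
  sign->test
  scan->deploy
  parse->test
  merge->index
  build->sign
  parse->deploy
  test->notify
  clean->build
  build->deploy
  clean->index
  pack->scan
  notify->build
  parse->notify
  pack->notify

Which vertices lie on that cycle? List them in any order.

sign, test, build, notify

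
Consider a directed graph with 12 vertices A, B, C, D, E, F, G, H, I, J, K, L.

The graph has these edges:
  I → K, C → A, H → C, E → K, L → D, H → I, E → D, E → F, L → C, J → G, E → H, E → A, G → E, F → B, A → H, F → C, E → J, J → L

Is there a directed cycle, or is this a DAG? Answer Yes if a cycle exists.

DFS with white/gray/black marking, starting from B:
B gray
B black
A gray
  H gray
    I gray
      K gray
      K black
    I black
    C gray
      C→A: A is gray → back edge
Back edge found, so a cycle exists: A → H → C → A.

Yes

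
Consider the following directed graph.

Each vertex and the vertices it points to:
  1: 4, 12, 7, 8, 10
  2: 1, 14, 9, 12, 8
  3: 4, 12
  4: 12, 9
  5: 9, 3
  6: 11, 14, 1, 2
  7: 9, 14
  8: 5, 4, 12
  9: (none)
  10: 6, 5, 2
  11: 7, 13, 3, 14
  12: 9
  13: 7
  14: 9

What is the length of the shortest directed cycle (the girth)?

3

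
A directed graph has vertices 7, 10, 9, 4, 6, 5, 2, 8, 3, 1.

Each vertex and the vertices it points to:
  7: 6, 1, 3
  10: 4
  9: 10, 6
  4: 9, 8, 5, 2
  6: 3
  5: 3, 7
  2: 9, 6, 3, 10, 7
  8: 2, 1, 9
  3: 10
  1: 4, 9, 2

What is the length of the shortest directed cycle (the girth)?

3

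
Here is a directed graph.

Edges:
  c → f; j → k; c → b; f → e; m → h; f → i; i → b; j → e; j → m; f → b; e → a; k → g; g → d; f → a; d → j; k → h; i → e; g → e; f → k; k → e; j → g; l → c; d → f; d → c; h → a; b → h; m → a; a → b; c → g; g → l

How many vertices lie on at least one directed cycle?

10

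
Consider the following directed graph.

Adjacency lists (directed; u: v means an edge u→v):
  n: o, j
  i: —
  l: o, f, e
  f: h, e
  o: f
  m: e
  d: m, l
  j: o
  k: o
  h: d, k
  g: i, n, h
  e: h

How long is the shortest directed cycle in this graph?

4

For each vertex v, BFS finds the shortest path from v back to v.
The shortest such closed walk is h → k → o → f → h, length 4.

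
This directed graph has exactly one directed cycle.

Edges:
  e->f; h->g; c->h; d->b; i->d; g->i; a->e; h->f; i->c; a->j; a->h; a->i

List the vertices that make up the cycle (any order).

c, g, h, i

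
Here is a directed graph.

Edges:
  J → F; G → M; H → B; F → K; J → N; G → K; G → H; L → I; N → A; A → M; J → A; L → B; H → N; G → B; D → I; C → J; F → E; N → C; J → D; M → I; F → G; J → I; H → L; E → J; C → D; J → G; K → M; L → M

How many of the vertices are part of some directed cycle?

A vertex is on a directed cycle iff it belongs to a strongly connected component of size ≥ 2 (or has a self-loop).
The vertices on cycles are {C, E, F, G, H, J, N} — 7 in total.

7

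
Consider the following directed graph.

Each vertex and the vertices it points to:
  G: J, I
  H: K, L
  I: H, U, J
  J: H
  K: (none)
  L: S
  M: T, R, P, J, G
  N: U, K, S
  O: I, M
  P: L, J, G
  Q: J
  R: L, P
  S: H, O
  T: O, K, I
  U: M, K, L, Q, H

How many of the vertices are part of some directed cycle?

13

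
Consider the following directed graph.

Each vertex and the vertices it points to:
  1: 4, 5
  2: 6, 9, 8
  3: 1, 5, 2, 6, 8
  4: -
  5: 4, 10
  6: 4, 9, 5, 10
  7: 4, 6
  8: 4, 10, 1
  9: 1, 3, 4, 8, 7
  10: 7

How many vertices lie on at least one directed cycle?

9

A vertex is on a directed cycle iff it belongs to a strongly connected component of size ≥ 2 (or has a self-loop).
The vertices on cycles are {1, 2, 3, 5, 6, 7, 8, 9, 10} — 9 in total.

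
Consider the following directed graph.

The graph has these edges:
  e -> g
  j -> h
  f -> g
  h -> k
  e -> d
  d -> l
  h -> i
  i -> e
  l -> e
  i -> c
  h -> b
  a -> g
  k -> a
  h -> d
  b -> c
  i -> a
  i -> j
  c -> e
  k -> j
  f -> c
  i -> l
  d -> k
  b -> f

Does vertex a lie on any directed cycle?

a lies on a cycle iff there is a path from a back to itself.
Exploring from a, it never reaches itself; equivalently, its strongly connected component is a singleton.

No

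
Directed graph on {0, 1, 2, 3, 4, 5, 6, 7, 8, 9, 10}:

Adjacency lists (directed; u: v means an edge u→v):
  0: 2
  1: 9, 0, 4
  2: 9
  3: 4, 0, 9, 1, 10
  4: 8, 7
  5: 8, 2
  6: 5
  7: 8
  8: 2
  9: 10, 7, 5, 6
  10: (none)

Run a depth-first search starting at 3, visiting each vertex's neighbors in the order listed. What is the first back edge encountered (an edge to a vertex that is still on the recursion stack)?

DFS from 3 (visiting each vertex's neighbors in the order listed); mark gray on enter, black on exit:
3 gray
  4 gray
    8 gray
      2 gray
        9 gray
          10 gray
          10 black
          7 gray
            7→8: 8 is gray → back edge
First back edge: 7 → 8.

7→8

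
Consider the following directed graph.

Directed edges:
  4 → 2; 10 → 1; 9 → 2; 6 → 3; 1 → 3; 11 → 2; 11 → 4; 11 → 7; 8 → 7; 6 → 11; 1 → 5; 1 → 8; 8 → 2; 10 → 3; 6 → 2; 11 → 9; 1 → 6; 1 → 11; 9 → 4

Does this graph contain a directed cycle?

DFS with white/gray/black marking, starting from 11:
11 gray
  2 gray
  2 black
  9 gray
    4 gray
      4→2: 2 black — skip
    4 black
    9→2: 2 black — skip
  9 black
  11→4: 4 black — skip
  7 gray
  7 black
11 black
1 gray
  1→11: 11 black — skip
  3 gray
  3 black
  6 gray
    6→11: 11 black — skip
    6→3: 3 black — skip
    6→2: 2 black — skip
  6 black
  5 gray
  5 black
  8 gray
    8→7: 7 black — skip
    8→2: 2 black — skip
  8 black
1 black
10 gray
  10→1: 1 black — skip
  10→3: 3 black — skip
10 black
Every edge goes to a white or black vertex — no back edge, so the graph is acyclic.

No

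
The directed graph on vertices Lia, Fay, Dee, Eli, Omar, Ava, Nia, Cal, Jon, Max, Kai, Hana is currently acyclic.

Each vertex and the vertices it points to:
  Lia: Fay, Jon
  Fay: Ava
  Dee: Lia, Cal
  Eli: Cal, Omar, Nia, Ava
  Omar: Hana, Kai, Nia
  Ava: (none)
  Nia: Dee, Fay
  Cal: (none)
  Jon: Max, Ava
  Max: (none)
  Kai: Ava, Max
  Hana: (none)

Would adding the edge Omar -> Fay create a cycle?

No

Adding Omar→Fay creates a cycle iff Fay can already reach Omar.
Explore from Fay: no path reaches Omar. The graph stays acyclic.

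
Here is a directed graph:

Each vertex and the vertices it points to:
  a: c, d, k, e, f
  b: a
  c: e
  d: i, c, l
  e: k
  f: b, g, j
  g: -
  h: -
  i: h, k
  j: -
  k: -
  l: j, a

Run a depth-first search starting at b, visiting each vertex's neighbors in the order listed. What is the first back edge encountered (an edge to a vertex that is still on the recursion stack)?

DFS from b (visiting each vertex's neighbors in the order listed); mark gray on enter, black on exit:
b gray
  a gray
    c gray
      e gray
        k gray
        k black
      e black
    c black
    d gray
      i gray
        h gray
        h black
        i→k: k black — skip
      i black
      d→c: c black — skip
      l gray
        j gray
        j black
        l→a: a is gray → back edge
First back edge: l → a.

l->a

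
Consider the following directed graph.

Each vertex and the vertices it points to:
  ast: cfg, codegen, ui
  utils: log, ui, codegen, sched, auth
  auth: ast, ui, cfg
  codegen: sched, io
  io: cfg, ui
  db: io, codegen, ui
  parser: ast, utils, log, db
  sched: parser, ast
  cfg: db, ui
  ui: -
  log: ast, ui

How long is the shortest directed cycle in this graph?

3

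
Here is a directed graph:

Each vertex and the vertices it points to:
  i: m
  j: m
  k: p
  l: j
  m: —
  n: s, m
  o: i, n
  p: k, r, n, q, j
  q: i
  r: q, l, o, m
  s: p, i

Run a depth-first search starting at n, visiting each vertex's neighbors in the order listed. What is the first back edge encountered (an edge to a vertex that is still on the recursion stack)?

k→p

DFS from n (visiting each vertex's neighbors in the order listed); mark gray on enter, black on exit:
n gray
  s gray
    p gray
      k gray
        k→p: p is gray → back edge
First back edge: k → p.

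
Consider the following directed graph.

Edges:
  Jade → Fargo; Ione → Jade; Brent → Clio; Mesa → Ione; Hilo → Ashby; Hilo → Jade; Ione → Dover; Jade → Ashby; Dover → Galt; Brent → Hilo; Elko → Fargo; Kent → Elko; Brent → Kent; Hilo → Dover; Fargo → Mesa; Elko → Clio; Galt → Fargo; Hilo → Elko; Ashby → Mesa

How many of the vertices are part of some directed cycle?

7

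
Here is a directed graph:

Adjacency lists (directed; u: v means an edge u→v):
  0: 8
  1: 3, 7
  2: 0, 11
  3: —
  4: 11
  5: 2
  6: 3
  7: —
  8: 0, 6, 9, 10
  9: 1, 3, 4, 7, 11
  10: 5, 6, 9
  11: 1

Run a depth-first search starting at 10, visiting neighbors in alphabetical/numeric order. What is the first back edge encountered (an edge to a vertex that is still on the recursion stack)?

8->0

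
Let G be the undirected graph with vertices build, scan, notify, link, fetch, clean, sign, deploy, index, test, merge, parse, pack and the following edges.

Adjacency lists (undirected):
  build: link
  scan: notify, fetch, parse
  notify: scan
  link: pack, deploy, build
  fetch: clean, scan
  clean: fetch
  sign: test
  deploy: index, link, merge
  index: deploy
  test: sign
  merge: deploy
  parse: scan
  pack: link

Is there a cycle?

No

DFS, tracking each vertex's parent; an edge to a visited non-parent vertex closes a cycle.
Start from pack:
visit pack (parent –)
  visit link (parent pack)
    link–pack: parent, skip
    visit deploy (parent link)
      visit index (parent deploy)
        index–deploy: parent, skip
      deploy–link: parent, skip
      visit merge (parent deploy)
        merge–deploy: parent, skip
    visit build (parent link)
      build–link: parent, skip
visit scan (parent –)
  visit notify (parent scan)
    notify–scan: parent, skip
  visit fetch (parent scan)
    visit clean (parent fetch)
      clean–fetch: parent, skip
    fetch–scan: parent, skip
  visit parse (parent scan)
    parse–scan: parent, skip
visit sign (parent –)
  visit test (parent sign)
    test–sign: parent, skip
No non-parent visited neighbor found — the graph is a forest.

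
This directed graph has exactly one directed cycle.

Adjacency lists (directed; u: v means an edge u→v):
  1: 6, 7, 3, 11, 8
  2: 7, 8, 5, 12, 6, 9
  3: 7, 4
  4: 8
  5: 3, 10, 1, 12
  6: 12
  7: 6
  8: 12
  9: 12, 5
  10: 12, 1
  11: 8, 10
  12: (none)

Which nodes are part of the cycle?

1, 10, 11

DFS with gray/black marking from 10:
10 gray
  12 gray
  12 black
  1 gray
    6 gray
      6→12: 12 black — skip
    6 black
    7 gray
      7→6: 6 black — skip
    7 black
    3 gray
      3→7: 7 black — skip
      4 gray
        8 gray
          8→12: 12 black — skip
        8 black
      4 black
    3 black
    11 gray
      11→8: 8 black — skip
      11→10: 10 is gray → back edge
Back edge closes the cycle 10 → 1 → 11 → 10; its vertices are {1, 10, 11}.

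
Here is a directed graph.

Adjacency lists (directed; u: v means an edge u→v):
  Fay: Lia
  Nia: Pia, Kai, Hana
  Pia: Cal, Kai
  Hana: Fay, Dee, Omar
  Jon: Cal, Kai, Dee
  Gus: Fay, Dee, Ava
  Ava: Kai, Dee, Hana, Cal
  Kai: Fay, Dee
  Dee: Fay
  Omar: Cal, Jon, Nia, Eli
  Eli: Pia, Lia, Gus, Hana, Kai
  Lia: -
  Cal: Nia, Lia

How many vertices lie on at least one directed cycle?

9

A vertex is on a directed cycle iff it belongs to a strongly connected component of size ≥ 2 (or has a self-loop).
The vertices on cycles are {Ava, Cal, Eli, Gus, Jon, Nia, Pia, Hana, Omar} — 9 in total.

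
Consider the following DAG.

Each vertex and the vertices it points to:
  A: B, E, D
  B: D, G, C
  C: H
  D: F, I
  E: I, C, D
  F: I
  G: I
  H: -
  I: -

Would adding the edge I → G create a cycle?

Adding I→G creates a cycle iff G can already reach I.
Path from G: G → I.
So G → … → I → G is a cycle.

Yes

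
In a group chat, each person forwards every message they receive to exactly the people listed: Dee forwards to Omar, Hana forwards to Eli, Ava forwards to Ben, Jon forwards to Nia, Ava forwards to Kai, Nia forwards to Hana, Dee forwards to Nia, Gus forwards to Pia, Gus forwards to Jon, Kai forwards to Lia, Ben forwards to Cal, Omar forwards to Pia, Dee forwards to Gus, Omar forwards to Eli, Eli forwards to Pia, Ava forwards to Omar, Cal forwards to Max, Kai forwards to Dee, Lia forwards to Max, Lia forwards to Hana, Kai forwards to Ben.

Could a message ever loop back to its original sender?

DFS with white/gray/black marking, starting from Ben:
Ben gray
  Cal gray
    Max gray
    Max black
  Cal black
Ben black
Kai gray
  Kai→Ben: Ben black — skip
  Lia gray
    Hana gray
      Eli gray
        Pia gray
        Pia black
      Eli black
    Hana black
    Lia→Max: Max black — skip
  Lia black
  Dee gray
    Omar gray
      Omar→Pia: Pia black — skip
      Omar→Eli: Eli black — skip
    Omar black
    Nia gray
      Nia→Hana: Hana black — skip
    Nia black
    Gus gray
      Jon gray
        Jon→Nia: Nia black — skip
      Jon black
      Gus→Pia: Pia black — skip
    Gus black
  Dee black
Kai black
Ava gray
  Ava→Omar: Omar black — skip
  Ava→Ben: Ben black — skip
  Ava→Kai: Kai black — skip
Ava black
Every edge goes to a white or black vertex — no back edge, so the graph is acyclic.

No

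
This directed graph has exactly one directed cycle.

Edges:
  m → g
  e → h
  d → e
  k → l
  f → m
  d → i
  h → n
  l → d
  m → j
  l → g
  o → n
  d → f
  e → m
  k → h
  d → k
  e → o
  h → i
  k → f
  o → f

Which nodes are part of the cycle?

DFS with gray/black marking from d:
d gray
  k gray
    f gray
      m gray
        j gray
        j black
        g gray
        g black
      m black
    f black
    h gray
      i gray
      i black
      n gray
      n black
    h black
    l gray
      l→d: d is gray → back edge
Back edge closes the cycle d → k → l → d; its vertices are {d, k, l}.

d, k, l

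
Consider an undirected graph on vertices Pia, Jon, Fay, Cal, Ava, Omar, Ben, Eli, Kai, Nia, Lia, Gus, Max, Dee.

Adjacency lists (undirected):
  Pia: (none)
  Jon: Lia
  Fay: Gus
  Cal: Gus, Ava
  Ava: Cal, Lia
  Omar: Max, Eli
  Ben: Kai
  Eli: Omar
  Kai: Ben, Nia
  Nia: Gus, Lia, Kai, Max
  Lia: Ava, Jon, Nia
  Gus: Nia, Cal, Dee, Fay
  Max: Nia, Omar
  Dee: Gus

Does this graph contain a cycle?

Yes

DFS, tracking each vertex's parent; an edge to a visited non-parent vertex closes a cycle.
Start from Jon:
visit Jon (parent –)
  visit Lia (parent Jon)
    visit Ava (parent Lia)
      visit Cal (parent Ava)
        visit Gus (parent Cal)
          visit Nia (parent Gus)
            Nia–Gus: parent, skip
            Nia–Lia: Lia visited and ≠ parent → cycle
Cycle: Lia – Ava – Cal – Gus – Nia – Lia.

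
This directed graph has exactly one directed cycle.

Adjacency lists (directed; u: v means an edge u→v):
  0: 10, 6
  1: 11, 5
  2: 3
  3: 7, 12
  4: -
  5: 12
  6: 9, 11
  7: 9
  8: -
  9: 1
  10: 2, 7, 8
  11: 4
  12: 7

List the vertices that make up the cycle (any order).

DFS with gray/black marking from 9:
9 gray
  1 gray
    11 gray
      4 gray
      4 black
    11 black
    5 gray
      12 gray
        7 gray
          7→9: 9 is gray → back edge
Back edge closes the cycle 9 → 1 → 5 → 12 → 7 → 9; its vertices are {1, 5, 7, 9, 12}.

1, 5, 7, 9, 12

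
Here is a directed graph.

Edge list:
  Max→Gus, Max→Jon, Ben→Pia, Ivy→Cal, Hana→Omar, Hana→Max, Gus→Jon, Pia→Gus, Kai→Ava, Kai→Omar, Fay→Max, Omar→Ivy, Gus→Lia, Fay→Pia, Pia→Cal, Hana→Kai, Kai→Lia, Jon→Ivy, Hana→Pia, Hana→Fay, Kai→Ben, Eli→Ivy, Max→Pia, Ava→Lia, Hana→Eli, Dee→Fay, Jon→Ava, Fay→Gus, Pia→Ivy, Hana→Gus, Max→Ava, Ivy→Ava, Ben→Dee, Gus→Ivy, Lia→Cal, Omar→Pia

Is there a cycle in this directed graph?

No

DFS with white/gray/black marking, starting from Ben:
Ben gray
  Dee gray
    Fay gray
      Gus gray
        Lia gray
          Cal gray
          Cal black
        Lia black
        Jon gray
          Ava gray
            Ava→Lia: Lia black — skip
          Ava black
          Ivy gray
            Ivy→Ava: Ava black — skip
            Ivy→Cal: Cal black — skip
          Ivy black
        Jon black
        Gus→Ivy: Ivy black — skip
      Gus black
      Pia gray
        Pia→Ivy: Ivy black — skip
        Pia→Gus: Gus black — skip
        Pia→Cal: Cal black — skip
      Pia black
      Max gray
        Max→Gus: Gus black — skip
        Max→Ava: Ava black — skip
        Max→Jon: Jon black — skip
        Max→Pia: Pia black — skip
      Max black
    Fay black
  Dee black
  Ben→Pia: Pia black — skip
Ben black
Omar gray
  Omar→Ivy: Ivy black — skip
  Omar→Pia: Pia black — skip
Omar black
Eli gray
  Eli→Ivy: Ivy black — skip
Eli black
Kai gray
  Kai→Lia: Lia black — skip
  Kai→Ben: Ben black — skip
  Kai→Omar: Omar black — skip
  Kai→Ava: Ava black — skip
Kai black
Hana gray
  Hana→Kai: Kai black — skip
  Hana→Gus: Gus black — skip
  Hana→Max: Max black — skip
  Hana→Pia: Pia black — skip
  Hana→Omar: Omar black — skip
  Hana→Eli: Eli black — skip
  Hana→Fay: Fay black — skip
Hana black
Every edge goes to a white or black vertex — no back edge, so the graph is acyclic.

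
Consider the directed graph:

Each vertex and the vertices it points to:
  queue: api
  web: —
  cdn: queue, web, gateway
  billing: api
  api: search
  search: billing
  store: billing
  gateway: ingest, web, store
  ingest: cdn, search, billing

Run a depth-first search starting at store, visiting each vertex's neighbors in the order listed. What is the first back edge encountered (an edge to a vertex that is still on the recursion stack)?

DFS from store (visiting each vertex's neighbors in the order listed); mark gray on enter, black on exit:
store gray
  billing gray
    api gray
      search gray
        search→billing: billing is gray → back edge
First back edge: search → billing.

search->billing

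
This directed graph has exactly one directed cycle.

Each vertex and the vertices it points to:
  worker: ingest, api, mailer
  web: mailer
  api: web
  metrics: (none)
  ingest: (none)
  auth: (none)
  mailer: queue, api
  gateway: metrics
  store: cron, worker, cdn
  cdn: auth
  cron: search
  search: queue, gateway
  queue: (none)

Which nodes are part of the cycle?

api, web, mailer

DFS with gray/black marking from api:
api gray
  web gray
    mailer gray
      queue gray
      queue black
      mailer→api: api is gray → back edge
Back edge closes the cycle api → web → mailer → api; its vertices are {api, web, mailer}.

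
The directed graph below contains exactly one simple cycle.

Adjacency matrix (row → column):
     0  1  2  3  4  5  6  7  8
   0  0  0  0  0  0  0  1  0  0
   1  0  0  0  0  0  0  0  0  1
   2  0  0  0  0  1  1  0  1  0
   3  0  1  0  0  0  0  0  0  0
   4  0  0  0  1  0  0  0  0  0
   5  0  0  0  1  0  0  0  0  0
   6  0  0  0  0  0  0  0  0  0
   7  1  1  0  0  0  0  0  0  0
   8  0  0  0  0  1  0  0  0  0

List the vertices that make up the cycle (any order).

1, 3, 4, 8

DFS with gray/black marking from 4:
4 gray
  3 gray
    1 gray
      8 gray
        8→4: 4 is gray → back edge
Back edge closes the cycle 4 → 3 → 1 → 8 → 4; its vertices are {1, 3, 4, 8}.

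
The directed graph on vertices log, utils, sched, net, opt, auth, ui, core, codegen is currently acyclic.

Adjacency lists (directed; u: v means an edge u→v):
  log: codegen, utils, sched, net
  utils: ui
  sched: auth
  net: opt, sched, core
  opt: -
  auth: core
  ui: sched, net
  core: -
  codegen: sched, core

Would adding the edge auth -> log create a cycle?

Adding auth→log creates a cycle iff log can already reach auth.
Path from log: log → sched → auth.
So log → … → auth → log is a cycle.

Yes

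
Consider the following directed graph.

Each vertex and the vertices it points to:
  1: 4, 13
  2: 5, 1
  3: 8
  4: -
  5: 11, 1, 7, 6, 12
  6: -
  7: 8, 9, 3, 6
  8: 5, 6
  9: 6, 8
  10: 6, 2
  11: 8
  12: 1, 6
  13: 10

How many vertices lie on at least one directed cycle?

11

A vertex is on a directed cycle iff it belongs to a strongly connected component of size ≥ 2 (or has a self-loop).
The vertices on cycles are {1, 2, 3, 5, 7, 8, 9, 10, 11, 12, 13} — 11 in total.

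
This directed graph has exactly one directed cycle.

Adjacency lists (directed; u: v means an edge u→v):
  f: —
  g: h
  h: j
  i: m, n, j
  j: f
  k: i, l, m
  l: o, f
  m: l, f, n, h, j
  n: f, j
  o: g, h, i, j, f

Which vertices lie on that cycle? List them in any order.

DFS with gray/black marking from l:
l gray
  o gray
    g gray
      h gray
        j gray
          f gray
          f black
        j black
      h black
    g black
    o→h: h black — skip
    i gray
      m gray
        m→l: l is gray → back edge
Back edge closes the cycle l → o → i → m → l; its vertices are {i, l, m, o}.

i, l, m, o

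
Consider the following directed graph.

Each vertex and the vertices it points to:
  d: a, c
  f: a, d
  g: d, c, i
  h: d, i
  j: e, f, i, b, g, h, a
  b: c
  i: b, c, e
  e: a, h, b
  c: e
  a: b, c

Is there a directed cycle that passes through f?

No

f lies on a cycle iff there is a path from f back to itself.
Exploring from f, it never reaches itself; equivalently, its strongly connected component is a singleton.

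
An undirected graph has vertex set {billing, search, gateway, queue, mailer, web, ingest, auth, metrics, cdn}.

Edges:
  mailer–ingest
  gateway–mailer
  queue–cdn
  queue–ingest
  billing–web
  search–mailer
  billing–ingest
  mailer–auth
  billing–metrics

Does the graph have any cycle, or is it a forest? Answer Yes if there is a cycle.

DFS, tracking each vertex's parent; an edge to a visited non-parent vertex closes a cycle.
Start from gateway:
visit gateway (parent –)
  visit mailer (parent gateway)
    visit auth (parent mailer)
      auth–mailer: parent, skip
    visit ingest (parent mailer)
      visit queue (parent ingest)
        visit cdn (parent queue)
          cdn–queue: parent, skip
        queue–ingest: parent, skip
      ingest–mailer: parent, skip
      visit billing (parent ingest)
        billing–ingest: parent, skip
        visit web (parent billing)
          web–billing: parent, skip
        visit metrics (parent billing)
          metrics–billing: parent, skip
    visit search (parent mailer)
      search–mailer: parent, skip
    mailer–gateway: parent, skip
No non-parent visited neighbor found — the graph is a forest.

No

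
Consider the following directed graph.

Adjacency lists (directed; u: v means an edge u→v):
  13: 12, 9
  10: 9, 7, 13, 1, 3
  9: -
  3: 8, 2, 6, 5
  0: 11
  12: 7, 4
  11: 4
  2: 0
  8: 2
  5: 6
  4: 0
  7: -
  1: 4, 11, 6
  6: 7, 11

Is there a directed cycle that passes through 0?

0 is on a cycle iff 0 can reach itself via ≥1 edge.
0 → 11 → 4 → 0 — yes.

Yes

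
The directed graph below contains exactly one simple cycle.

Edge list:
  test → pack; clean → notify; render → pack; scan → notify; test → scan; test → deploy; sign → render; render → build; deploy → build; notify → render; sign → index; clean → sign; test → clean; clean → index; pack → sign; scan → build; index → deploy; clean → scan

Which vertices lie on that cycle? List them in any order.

pack, sign, render

DFS with gray/black marking from pack:
pack gray
  sign gray
    index gray
      deploy gray
        build gray
        build black
      deploy black
    index black
    render gray
      render→pack: pack is gray → back edge
Back edge closes the cycle pack → sign → render → pack; its vertices are {pack, sign, render}.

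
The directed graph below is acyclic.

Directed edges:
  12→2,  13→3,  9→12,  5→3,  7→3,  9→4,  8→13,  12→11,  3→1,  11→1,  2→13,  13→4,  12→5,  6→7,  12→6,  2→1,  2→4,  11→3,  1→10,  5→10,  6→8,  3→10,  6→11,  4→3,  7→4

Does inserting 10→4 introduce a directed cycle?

Yes

Adding 10→4 creates a cycle iff 4 can already reach 10.
Path from 4: 4 → 3 → 10.
So 4 → … → 10 → 4 is a cycle.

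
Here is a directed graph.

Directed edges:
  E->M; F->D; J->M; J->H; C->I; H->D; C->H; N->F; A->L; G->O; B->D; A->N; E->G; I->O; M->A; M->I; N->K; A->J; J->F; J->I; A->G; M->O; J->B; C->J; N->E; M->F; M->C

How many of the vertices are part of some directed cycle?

6

A vertex is on a directed cycle iff it belongs to a strongly connected component of size ≥ 2 (or has a self-loop).
The vertices on cycles are {A, C, E, J, M, N} — 6 in total.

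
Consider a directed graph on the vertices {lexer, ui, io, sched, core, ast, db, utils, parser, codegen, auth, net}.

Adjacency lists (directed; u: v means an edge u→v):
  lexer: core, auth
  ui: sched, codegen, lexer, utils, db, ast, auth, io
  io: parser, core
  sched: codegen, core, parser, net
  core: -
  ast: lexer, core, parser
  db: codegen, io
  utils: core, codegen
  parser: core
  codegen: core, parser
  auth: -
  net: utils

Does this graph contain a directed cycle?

No

DFS with white/gray/black marking, starting from ui:
ui gray
  sched gray
    codegen gray
      core gray
      core black
      parser gray
        parser→core: core black — skip
      parser black
    codegen black
    sched→core: core black — skip
    sched→parser: parser black — skip
    net gray
      utils gray
        utils→core: core black — skip
        utils→codegen: codegen black — skip
      utils black
    net black
  sched black
  ui→codegen: codegen black — skip
  lexer gray
    lexer→core: core black — skip
    auth gray
    auth black
  lexer black
  ui→utils: utils black — skip
  db gray
    db→codegen: codegen black — skip
    io gray
      io→parser: parser black — skip
      io→core: core black — skip
    io black
  db black
  ast gray
    ast→lexer: lexer black — skip
    ast→core: core black — skip
    ast→parser: parser black — skip
  ast black
  ui→auth: auth black — skip
  ui→io: io black — skip
ui black
Every edge goes to a white or black vertex — no back edge, so the graph is acyclic.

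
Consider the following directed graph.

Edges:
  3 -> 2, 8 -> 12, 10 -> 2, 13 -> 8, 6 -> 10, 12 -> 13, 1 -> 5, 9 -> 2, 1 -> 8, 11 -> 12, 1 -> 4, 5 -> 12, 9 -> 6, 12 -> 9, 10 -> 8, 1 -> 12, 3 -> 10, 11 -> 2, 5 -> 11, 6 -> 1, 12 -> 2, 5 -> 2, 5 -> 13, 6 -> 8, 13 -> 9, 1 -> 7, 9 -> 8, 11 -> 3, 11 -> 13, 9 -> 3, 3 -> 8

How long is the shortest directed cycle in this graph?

For each vertex v, BFS finds the shortest path from v back to v.
The shortest such closed walk is 12 → 9 → 8 → 12, length 3.

3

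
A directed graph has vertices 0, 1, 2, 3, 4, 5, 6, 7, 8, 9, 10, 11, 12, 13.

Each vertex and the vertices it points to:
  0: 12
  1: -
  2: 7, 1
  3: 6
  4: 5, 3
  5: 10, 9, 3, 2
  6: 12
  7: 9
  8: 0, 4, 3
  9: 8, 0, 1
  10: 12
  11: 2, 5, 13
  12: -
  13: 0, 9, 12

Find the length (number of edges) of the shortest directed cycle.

4

For each vertex v, BFS finds the shortest path from v back to v.
The shortest such closed walk is 5 → 9 → 8 → 4 → 5, length 4.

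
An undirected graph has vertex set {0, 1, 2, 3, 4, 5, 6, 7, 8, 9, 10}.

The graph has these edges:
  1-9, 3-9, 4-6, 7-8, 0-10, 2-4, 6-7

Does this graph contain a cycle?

DFS, tracking each vertex's parent; an edge to a visited non-parent vertex closes a cycle.
Start from 5:
visit 5 (parent –)
visit 0 (parent –)
  visit 10 (parent 0)
    10–0: parent, skip
visit 1 (parent –)
  visit 9 (parent 1)
    9–1: parent, skip
    visit 3 (parent 9)
      3–9: parent, skip
visit 2 (parent –)
  visit 4 (parent 2)
    visit 6 (parent 4)
      6–4: parent, skip
      visit 7 (parent 6)
        7–6: parent, skip
        visit 8 (parent 7)
          8–7: parent, skip
    4–2: parent, skip
No non-parent visited neighbor found — the graph is a forest.

No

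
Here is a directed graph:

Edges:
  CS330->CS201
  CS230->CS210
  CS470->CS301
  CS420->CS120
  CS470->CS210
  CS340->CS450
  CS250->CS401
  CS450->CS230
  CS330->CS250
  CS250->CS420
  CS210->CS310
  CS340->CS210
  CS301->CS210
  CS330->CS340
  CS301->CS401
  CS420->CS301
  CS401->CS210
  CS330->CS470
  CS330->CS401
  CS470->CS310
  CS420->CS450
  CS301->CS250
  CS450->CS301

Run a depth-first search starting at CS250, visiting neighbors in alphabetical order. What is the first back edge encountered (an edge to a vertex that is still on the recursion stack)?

CS301->CS250

DFS from CS250 (visiting neighbors in alphabetical order); mark gray on enter, black on exit:
CS250 gray
  CS401 gray
    CS210 gray
      CS310 gray
      CS310 black
    CS210 black
  CS401 black
  CS420 gray
    CS120 gray
    CS120 black
    CS301 gray
      CS301→CS210: CS210 black — skip
      CS301→CS250: CS250 is gray → back edge
First back edge: CS301 → CS250.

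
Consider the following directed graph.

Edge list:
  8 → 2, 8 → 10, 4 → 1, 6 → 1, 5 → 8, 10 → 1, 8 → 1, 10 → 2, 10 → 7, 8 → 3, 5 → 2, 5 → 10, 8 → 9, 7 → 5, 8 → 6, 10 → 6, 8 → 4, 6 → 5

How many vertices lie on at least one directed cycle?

A vertex is on a directed cycle iff it belongs to a strongly connected component of size ≥ 2 (or has a self-loop).
The vertices on cycles are {5, 6, 7, 8, 10} — 5 in total.

5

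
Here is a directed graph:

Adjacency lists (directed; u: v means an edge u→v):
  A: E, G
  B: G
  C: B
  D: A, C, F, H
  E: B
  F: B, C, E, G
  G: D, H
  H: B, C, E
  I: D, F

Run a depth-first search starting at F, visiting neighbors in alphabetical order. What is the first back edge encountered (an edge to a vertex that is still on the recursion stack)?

DFS from F (visiting neighbors in alphabetical order); mark gray on enter, black on exit:
F gray
  B gray
    G gray
      D gray
        A gray
          E gray
            E→B: B is gray → back edge
First back edge: E → B.

E->B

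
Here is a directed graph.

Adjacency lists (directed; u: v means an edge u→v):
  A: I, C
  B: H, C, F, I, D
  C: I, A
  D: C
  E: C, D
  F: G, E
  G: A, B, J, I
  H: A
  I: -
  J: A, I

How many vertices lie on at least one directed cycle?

A vertex is on a directed cycle iff it belongs to a strongly connected component of size ≥ 2 (or has a self-loop).
The vertices on cycles are {A, B, C, F, G} — 5 in total.

5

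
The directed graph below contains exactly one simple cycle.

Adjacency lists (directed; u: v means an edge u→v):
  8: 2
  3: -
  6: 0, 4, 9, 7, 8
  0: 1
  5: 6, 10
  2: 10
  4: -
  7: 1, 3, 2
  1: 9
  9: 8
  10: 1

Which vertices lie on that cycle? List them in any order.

DFS with gray/black marking from 1:
1 gray
  9 gray
    8 gray
      2 gray
        10 gray
          10→1: 1 is gray → back edge
Back edge closes the cycle 1 → 9 → 8 → 2 → 10 → 1; its vertices are {1, 2, 8, 9, 10}.

1, 2, 8, 9, 10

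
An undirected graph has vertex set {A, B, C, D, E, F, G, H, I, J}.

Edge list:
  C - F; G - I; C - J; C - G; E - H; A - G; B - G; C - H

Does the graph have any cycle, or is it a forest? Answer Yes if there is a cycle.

No

DFS, tracking each vertex's parent; an edge to a visited non-parent vertex closes a cycle.
Start from G:
visit G (parent –)
  visit C (parent G)
    visit H (parent C)
      visit E (parent H)
        E–H: parent, skip
      H–C: parent, skip
    visit F (parent C)
      F–C: parent, skip
    visit J (parent C)
      J–C: parent, skip
    C–G: parent, skip
  visit B (parent G)
    B–G: parent, skip
  visit I (parent G)
    I–G: parent, skip
  visit A (parent G)
    A–G: parent, skip
visit D (parent –)
No non-parent visited neighbor found — the graph is a forest.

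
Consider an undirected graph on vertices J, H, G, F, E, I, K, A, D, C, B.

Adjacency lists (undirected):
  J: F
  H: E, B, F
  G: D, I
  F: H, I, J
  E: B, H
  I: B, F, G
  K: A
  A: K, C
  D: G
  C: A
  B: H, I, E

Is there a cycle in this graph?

Yes

DFS, tracking each vertex's parent; an edge to a visited non-parent vertex closes a cycle.
Start from K:
visit K (parent –)
  visit A (parent K)
    A–K: parent, skip
    visit C (parent A)
      C–A: parent, skip
visit J (parent –)
  visit F (parent J)
    visit H (parent F)
      visit E (parent H)
        visit B (parent E)
          B–H: H visited and ≠ parent → cycle
Cycle: H – E – B – H.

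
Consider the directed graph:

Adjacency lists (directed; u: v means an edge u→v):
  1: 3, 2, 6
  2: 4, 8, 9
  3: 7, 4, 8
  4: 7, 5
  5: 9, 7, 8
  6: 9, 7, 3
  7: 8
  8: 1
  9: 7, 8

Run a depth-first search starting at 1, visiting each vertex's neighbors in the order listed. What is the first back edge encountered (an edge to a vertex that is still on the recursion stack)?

8->1

DFS from 1 (visiting each vertex's neighbors in the order listed); mark gray on enter, black on exit:
1 gray
  3 gray
    7 gray
      8 gray
        8→1: 1 is gray → back edge
First back edge: 8 → 1.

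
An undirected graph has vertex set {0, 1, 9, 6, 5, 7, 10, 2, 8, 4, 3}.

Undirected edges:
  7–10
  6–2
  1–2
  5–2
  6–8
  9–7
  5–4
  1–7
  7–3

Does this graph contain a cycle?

No

DFS, tracking each vertex's parent; an edge to a visited non-parent vertex closes a cycle.
Start from 1:
visit 1 (parent –)
  visit 2 (parent 1)
    2–1: parent, skip
    visit 6 (parent 2)
      visit 8 (parent 6)
        8–6: parent, skip
      6–2: parent, skip
    visit 5 (parent 2)
      visit 4 (parent 5)
        4–5: parent, skip
      5–2: parent, skip
  visit 7 (parent 1)
    7–1: parent, skip
    visit 9 (parent 7)
      9–7: parent, skip
    visit 10 (parent 7)
      10–7: parent, skip
    visit 3 (parent 7)
      3–7: parent, skip
visit 0 (parent –)
No non-parent visited neighbor found — the graph is a forest.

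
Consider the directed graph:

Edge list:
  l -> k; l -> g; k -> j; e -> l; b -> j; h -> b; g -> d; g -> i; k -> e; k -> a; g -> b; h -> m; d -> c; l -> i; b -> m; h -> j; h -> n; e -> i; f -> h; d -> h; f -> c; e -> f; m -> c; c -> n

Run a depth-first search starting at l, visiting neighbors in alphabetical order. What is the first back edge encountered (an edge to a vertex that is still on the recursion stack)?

e->l

DFS from l (visiting neighbors in alphabetical order); mark gray on enter, black on exit:
l gray
  g gray
    b gray
      j gray
      j black
      m gray
        c gray
          n gray
          n black
        c black
      m black
    b black
    d gray
      d→c: c black — skip
      h gray
        h→b: b black — skip
        h→j: j black — skip
        h→m: m black — skip
        h→n: n black — skip
      h black
    d black
    i gray
    i black
  g black
  l→i: i black — skip
  k gray
    a gray
    a black
    e gray
      f gray
        f→c: c black — skip
        f→h: h black — skip
      f black
      e→i: i black — skip
      e→l: l is gray → back edge
First back edge: e → l.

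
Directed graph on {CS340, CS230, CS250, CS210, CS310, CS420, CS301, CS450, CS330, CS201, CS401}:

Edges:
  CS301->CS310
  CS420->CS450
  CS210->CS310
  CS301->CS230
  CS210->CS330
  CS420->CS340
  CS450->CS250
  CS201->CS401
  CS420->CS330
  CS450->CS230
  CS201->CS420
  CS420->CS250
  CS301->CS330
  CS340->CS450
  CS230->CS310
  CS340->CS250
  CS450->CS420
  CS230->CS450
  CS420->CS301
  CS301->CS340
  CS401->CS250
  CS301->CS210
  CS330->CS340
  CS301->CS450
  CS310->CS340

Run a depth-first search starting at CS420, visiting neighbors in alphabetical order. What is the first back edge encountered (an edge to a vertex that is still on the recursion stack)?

DFS from CS420 (visiting neighbors in alphabetical order); mark gray on enter, black on exit:
CS420 gray
  CS250 gray
  CS250 black
  CS301 gray
    CS210 gray
      CS310 gray
        CS340 gray
          CS340→CS250: CS250 black — skip
          CS450 gray
            CS230 gray
              CS230→CS310: CS310 is gray → back edge
First back edge: CS230 → CS310.

CS230→CS310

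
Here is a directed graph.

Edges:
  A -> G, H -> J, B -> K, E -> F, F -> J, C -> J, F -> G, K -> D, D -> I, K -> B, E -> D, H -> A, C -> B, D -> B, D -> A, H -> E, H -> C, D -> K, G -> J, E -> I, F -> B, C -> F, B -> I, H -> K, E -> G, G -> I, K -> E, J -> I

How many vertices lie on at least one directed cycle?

5

A vertex is on a directed cycle iff it belongs to a strongly connected component of size ≥ 2 (or has a self-loop).
The vertices on cycles are {B, D, E, F, K} — 5 in total.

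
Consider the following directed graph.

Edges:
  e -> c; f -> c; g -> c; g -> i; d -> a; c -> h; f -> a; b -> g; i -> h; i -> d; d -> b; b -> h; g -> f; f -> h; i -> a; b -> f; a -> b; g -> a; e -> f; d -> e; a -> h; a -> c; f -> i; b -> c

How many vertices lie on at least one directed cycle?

7

A vertex is on a directed cycle iff it belongs to a strongly connected component of size ≥ 2 (or has a self-loop).
The vertices on cycles are {a, b, d, e, f, g, i} — 7 in total.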